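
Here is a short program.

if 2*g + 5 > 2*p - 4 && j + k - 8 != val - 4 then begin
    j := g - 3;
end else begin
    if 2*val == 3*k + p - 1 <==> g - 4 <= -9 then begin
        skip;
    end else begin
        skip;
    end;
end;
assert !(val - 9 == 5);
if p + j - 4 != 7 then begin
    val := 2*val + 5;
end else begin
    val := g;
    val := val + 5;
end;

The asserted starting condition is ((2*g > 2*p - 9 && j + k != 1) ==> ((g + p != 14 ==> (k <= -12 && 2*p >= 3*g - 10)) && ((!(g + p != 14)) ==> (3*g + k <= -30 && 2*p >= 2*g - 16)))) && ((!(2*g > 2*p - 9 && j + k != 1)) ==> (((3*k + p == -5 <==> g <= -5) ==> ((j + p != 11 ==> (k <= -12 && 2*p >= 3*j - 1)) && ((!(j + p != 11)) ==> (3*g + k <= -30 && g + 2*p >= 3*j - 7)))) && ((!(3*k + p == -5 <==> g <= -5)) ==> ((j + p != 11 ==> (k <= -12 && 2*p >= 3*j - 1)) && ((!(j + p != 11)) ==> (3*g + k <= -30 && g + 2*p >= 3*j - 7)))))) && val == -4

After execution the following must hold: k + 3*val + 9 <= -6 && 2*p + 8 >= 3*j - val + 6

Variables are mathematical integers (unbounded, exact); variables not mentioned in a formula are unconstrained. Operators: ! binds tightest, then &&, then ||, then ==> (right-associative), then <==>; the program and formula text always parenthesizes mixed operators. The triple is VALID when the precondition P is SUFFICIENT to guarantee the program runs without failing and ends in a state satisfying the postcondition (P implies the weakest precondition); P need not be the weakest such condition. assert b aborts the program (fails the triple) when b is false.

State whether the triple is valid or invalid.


Working backward. After the program, the postcondition k + 3*val + 9 <= -6 && 2*p + 8 >= 3*j - val + 6 must hold; in canonical form it is k + 3*val <= -15 && 2*p + val >= 3*j - 2.
Then branch requires k + 6*val <= -30 && 2*p + 2*val >= 3*j - 7; else branch requires 3*g + k <= -30 && g + 2*p >= 3*j - 7.
Before the if: (j + p != 11 ==> (k + 6*val <= -30 && 2*p + 2*val >= 3*j - 7)) && ((!(j + p != 11)) ==> (3*g + k <= -30 && g + 2*p >= 3*j - 7))
Before assert !(val - 9 == 5): (!(val == 14)) && (j + p != 11 ==> (k + 6*val <= -30 && 2*p + 2*val >= 3*j - 7)) && ((!(j + p != 11)) ==> (3*g + k <= -30 && g + 2*p >= 3*j - 7))
Then branch requires (!(val == 14)) && (g + p != 14 ==> (k + 6*val <= -30 && 2*p + 2*val >= 3*g - 16)) && ((!(g + p != 14)) ==> (3*g + k <= -30 && 2*p >= 2*g - 16)); else branch requires ((2*val == 3*k + p - 1 <==> g <= -5) ==> ((!(val == 14)) && (j + p != 11 ==> (k + 6*val <= -30 && 2*p + 2*val >= 3*j - 7)) && ((!(j + p != 11)) ==> (3*g + k <= -30 && g + 2*p >= 3*j - 7)))) && ((!(2*val == 3*k + p - 1 <==> g <= -5)) ==> ((!(val == 14)) && (j + p != 11 ==> (k + 6*val <= -30 && 2*p + 2*val >= 3*j - 7)) && ((!(j + p != 11)) ==> (3*g + k <= -30 && g + 2*p >= 3*j - 7)))).
Before the if: ((2*g > 2*p - 9 && j + k != val + 4) ==> ((!(val == 14)) && (g + p != 14 ==> (k + 6*val <= -30 && 2*p + 2*val >= 3*g - 16)) && ((!(g + p != 14)) ==> (3*g + k <= -30 && 2*p >= 2*g - 16)))) && ((!(2*g > 2*p - 9 && j + k != val + 4)) ==> (((2*val == 3*k + p - 1 <==> g <= -5) ==> ((!(val == 14)) && (j + p != 11 ==> (k + 6*val <= -30 && 2*p + 2*val >= 3*j - 7)) && ((!(j + p != 11)) ==> (3*g + k <= -30 && g + 2*p >= 3*j - 7)))) && ((!(2*val == 3*k + p - 1 <==> g <= -5)) ==> ((!(val == 14)) && (j + p != 11 ==> (k + 6*val <= -30 && 2*p + 2*val >= 3*j - 7)) && ((!(j + p != 11)) ==> (3*g + k <= -30 && g + 2*p >= 3*j - 7))))))
The weakest precondition is ((2*g > 2*p - 9 && j + k != val + 4) ==> ((!(val == 14)) && (g + p != 14 ==> (k + 6*val <= -30 && 2*p + 2*val >= 3*g - 16)) && ((!(g + p != 14)) ==> (3*g + k <= -30 && 2*p >= 2*g - 16)))) && ((!(2*g > 2*p - 9 && j + k != val + 4)) ==> (((2*val == 3*k + p - 1 <==> g <= -5) ==> ((!(val == 14)) && (j + p != 11 ==> (k + 6*val <= -30 && 2*p + 2*val >= 3*j - 7)) && ((!(j + p != 11)) ==> (3*g + k <= -30 && g + 2*p >= 3*j - 7)))) && ((!(2*val == 3*k + p - 1 <==> g <= -5)) ==> ((!(val == 14)) && (j + p != 11 ==> (k + 6*val <= -30 && 2*p + 2*val >= 3*j - 7)) && ((!(j + p != 11)) ==> (3*g + k <= -30 && g + 2*p >= 3*j - 7)))))).
Check whether ((2*g > 2*p - 9 && j + k != 1) ==> ((g + p != 14 ==> (k <= -12 && 2*p >= 3*g - 10)) && ((!(g + p != 14)) ==> (3*g + k <= -30 && 2*p >= 2*g - 16)))) && ((!(2*g > 2*p - 9 && j + k != 1)) ==> (((3*k + p == -5 <==> g <= -5) ==> ((j + p != 11 ==> (k <= -12 && 2*p >= 3*j - 1)) && ((!(j + p != 11)) ==> (3*g + k <= -30 && g + 2*p >= 3*j - 7)))) && ((!(3*k + p == -5 <==> g <= -5)) ==> ((j + p != 11 ==> (k <= -12 && 2*p >= 3*j - 1)) && ((!(j + p != 11)) ==> (3*g + k <= -30 && g + 2*p >= 3*j - 7)))))) && val == -4 implies it.
Countermodel: at the initial state g = 18, j = 13, k = -12, p = 22, val = -4, the precondition holds but the weakest precondition fails.
Answer: invalid


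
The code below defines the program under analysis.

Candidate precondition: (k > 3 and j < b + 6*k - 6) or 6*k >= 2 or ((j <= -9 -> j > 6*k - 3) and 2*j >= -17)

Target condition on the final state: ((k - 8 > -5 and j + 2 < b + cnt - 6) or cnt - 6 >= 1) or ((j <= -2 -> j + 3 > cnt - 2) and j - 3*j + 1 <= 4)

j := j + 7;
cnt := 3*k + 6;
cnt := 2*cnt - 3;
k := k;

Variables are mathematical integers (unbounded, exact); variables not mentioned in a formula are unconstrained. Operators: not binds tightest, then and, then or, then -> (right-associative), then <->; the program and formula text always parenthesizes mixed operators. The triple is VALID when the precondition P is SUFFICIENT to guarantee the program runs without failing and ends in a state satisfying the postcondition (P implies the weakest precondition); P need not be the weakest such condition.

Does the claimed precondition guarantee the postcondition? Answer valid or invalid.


Working backward. After the program, the postcondition ((k - 8 > -5 and j + 2 < b + cnt - 6) or cnt - 6 >= 1) or ((j <= -2 -> j + 3 > cnt - 2) and j - 3*j + 1 <= 4) must hold; in canonical form it is (k > 3 and j < b + cnt - 8) or cnt >= 7 or ((j <= -2 -> j > cnt - 5) and 2*j >= -3).
Before k := k: (k > 3 and j < b + cnt - 8) or cnt >= 7 or ((j <= -2 -> j > cnt - 5) and 2*j >= -3)
Before cnt := 2*cnt - 3: (k > 3 and j < b + 2*cnt - 11) or 2*cnt >= 10 or ((j <= -2 -> j > 2*cnt - 8) and 2*j >= -3)
Before cnt := 3*k + 6: (k > 3 and j < b + 6*k + 1) or 6*k >= -2 or ((j <= -2 -> j > 6*k + 4) and 2*j >= -3)
Before j := j + 7: (k > 3 and j < b + 6*k - 6) or 6*k >= -2 or ((j <= -9 -> j > 6*k - 3) and 2*j >= -17)
The weakest precondition is (k > 3 and j < b + 6*k - 6) or 6*k >= -2 or ((j <= -9 -> j > 6*k - 3) and 2*j >= -17).
Check whether (k > 3 and j < b + 6*k - 6) or 6*k >= 2 or ((j <= -9 -> j > 6*k - 3) and 2*j >= -17) implies it.
Every state satisfying the precondition satisfies the weakest precondition: the implication holds.
Answer: valid


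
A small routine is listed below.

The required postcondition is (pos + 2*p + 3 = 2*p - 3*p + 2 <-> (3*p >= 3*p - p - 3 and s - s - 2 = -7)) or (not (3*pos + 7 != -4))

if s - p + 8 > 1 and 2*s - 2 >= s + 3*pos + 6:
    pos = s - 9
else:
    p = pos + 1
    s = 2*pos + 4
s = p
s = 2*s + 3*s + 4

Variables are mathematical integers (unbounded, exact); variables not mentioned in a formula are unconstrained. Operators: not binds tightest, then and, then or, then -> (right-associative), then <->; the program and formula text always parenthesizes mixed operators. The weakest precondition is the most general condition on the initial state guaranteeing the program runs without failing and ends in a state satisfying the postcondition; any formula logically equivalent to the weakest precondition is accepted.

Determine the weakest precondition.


Working backward. After the program, the postcondition (pos + 2*p + 3 = 2*p - 3*p + 2 <-> (3*p >= 3*p - p - 3 and s - s - 2 = -7)) or (not (3*pos + 7 != -4)) must hold; in canonical form it is (not (3*p + pos = -1)) or (not (3*pos != -11)).
Before s := 2*s + 3*s + 4: (not (3*p + pos = -1)) or (not (3*pos != -11))
Before s := p: (not (3*p + pos = -1)) or (not (3*pos != -11))
Then branch requires (not (3*p + s = 8)) or (not (3*s != 16)); else branch requires (not (4*pos = -4)) or (not (3*pos != -11)).
Before the if: ((s > p - 7 and s >= 3*pos + 8) -> ((not (3*p + s = 8)) or (not (3*s != 16)))) and ((not (s > p - 7 and s >= 3*pos + 8)) -> ((not (4*pos = -4)) or (not (3*pos != -11))))
Answer: WP = ((s > p - 7 and s >= 3*pos + 8) -> ((not (3*p + s = 8)) or (not (3*s != 16)))) and ((not (s > p - 7 and s >= 3*pos + 8)) -> ((not (4*pos = -4)) or (not (3*pos != -11))))


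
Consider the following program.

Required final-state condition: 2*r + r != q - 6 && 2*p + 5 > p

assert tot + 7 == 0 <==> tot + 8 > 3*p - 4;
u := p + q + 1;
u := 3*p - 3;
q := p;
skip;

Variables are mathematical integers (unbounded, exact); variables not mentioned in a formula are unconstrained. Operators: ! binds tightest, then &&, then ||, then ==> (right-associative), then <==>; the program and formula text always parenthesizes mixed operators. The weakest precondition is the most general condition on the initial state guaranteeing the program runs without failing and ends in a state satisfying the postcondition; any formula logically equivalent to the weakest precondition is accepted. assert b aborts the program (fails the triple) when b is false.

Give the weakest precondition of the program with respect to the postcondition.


Working backward. After the program, the postcondition 2*r + r != q - 6 && 2*p + 5 > p must hold; in canonical form it is 3*r != q - 6 && p > -5.
Before skip: 3*r != q - 6 && p > -5
Before q := p: 3*r != p - 6 && p > -5
Before u := 3*p - 3: 3*r != p - 6 && p > -5
Before u := p + q + 1: 3*r != p - 6 && p > -5
Before assert tot + 7 == 0 <==> tot + 8 > 3*p - 4: (tot == -7 <==> tot > 3*p - 12) && 3*r != p - 6 && p > -5
Answer: WP = (tot == -7 <==> tot > 3*p - 12) && 3*r != p - 6 && p > -5


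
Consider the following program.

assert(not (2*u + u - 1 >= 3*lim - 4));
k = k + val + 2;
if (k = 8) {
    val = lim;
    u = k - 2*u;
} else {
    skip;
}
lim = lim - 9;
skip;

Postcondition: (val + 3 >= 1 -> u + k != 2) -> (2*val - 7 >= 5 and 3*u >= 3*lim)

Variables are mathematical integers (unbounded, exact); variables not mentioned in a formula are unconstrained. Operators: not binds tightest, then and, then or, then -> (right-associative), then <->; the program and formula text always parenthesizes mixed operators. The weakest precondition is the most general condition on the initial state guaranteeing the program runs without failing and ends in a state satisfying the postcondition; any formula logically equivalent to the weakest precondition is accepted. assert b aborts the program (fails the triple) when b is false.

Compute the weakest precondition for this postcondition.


Working backward. After the program, the postcondition (val + 3 >= 1 -> u + k != 2) -> (2*val - 7 >= 5 and 3*u >= 3*lim) must hold; in canonical form it is (val >= -2 -> k + u != 2) -> (2*val >= 12 and 3*u >= 3*lim).
Before skip: (val >= -2 -> k + u != 2) -> (2*val >= 12 and 3*u >= 3*lim)
Before lim := lim - 9: (val >= -2 -> k + u != 2) -> (2*val >= 12 and 3*u >= 3*lim - 27)
Then branch requires (lim >= -2 -> 2*k != 2*u + 2) -> (2*lim >= 12 and 3*k >= 3*lim + 6*u - 27); else branch requires (val >= -2 -> k + u != 2) -> (2*val >= 12 and 3*u >= 3*lim - 27).
Before the if: (k = 8 -> ((lim >= -2 -> 2*k != 2*u + 2) -> (2*lim >= 12 and 3*k >= 3*lim + 6*u - 27))) and ((not (k = 8)) -> ((val >= -2 -> k + u != 2) -> (2*val >= 12 and 3*u >= 3*lim - 27)))
Before k := k + val + 2: (k + val = 6 -> ((lim >= -2 -> 2*k + 2*val != 2*u - 2) -> (2*lim >= 12 and 3*k + 3*val >= 3*lim + 6*u - 33))) and ((not (k + val = 6)) -> ((val >= -2 -> k + u + val != 0) -> (2*val >= 12 and 3*u >= 3*lim - 27)))
Before assert not (2*u + u - 1 >= 3*lim - 4): (not (3*u >= 3*lim - 3)) and (k + val = 6 -> ((lim >= -2 -> 2*k + 2*val != 2*u - 2) -> (2*lim >= 12 and 3*k + 3*val >= 3*lim + 6*u - 33))) and ((not (k + val = 6)) -> ((val >= -2 -> k + u + val != 0) -> (2*val >= 12 and 3*u >= 3*lim - 27)))
Answer: WP = (not (3*u >= 3*lim - 3)) and (k + val = 6 -> ((lim >= -2 -> 2*k + 2*val != 2*u - 2) -> (2*lim >= 12 and 3*k + 3*val >= 3*lim + 6*u - 33))) and ((not (k + val = 6)) -> ((val >= -2 -> k + u + val != 0) -> (2*val >= 12 and 3*u >= 3*lim - 27)))


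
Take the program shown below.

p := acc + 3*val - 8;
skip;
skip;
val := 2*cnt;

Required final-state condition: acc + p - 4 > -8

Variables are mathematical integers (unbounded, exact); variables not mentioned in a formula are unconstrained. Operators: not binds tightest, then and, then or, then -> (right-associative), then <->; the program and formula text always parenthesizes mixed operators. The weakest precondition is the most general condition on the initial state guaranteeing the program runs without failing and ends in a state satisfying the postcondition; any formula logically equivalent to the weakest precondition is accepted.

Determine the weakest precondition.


Working backward. After the program, the postcondition acc + p - 4 > -8 must hold; in canonical form it is acc + p > -4.
Before val := 2*cnt: acc + p > -4
Before skip: acc + p > -4
Before skip: acc + p > -4
Before p := acc + 3*val - 8: 2*acc + 3*val > 4
Answer: WP = 2*acc + 3*val > 4


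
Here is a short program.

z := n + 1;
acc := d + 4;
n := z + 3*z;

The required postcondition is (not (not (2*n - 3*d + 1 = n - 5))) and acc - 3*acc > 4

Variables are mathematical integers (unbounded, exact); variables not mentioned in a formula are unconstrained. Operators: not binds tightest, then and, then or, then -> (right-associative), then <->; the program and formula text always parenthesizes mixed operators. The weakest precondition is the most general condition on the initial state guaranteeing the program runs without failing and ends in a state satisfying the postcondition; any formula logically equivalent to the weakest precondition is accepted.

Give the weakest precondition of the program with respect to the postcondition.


Working backward. After the program, the postcondition (not (not (2*n - 3*d + 1 = n - 5))) and acc - 3*acc > 4 must hold; in canonical form it is n = 3*d - 6 and 2*acc < -4.
Before n := z + 3*z: 4*z = 3*d - 6 and 2*acc < -4
Before acc := d + 4: 4*z = 3*d - 6 and 2*d < -12
Before z := n + 1: 4*n = 3*d - 10 and 2*d < -12
Answer: WP = 4*n = 3*d - 10 and 2*d < -12


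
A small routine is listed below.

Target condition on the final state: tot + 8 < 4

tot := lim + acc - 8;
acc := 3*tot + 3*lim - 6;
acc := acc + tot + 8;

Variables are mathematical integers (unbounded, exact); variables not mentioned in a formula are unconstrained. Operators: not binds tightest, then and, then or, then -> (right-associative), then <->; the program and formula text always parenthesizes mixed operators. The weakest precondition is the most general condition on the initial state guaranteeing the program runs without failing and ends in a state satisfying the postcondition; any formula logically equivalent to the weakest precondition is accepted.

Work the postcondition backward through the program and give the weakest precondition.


Working backward. After the program, the postcondition tot + 8 < 4 must hold; in canonical form it is tot < -4.
Before acc := acc + tot + 8: tot < -4
Before acc := 3*tot + 3*lim - 6: tot < -4
Before tot := lim + acc - 8: acc + lim < 4
Answer: WP = acc + lim < 4


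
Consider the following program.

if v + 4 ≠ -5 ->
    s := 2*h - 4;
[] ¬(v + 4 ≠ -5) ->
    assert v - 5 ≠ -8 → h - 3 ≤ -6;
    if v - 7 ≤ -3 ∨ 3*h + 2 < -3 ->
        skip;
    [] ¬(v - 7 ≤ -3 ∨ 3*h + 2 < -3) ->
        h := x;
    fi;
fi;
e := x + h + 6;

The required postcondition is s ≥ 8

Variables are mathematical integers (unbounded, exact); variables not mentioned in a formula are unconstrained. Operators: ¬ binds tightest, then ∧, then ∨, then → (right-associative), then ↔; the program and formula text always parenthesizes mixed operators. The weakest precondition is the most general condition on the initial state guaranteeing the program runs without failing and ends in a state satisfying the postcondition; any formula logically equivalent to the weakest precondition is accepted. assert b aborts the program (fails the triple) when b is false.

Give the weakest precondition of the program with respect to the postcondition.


Working backward. After the program, s ≥ 8 must hold.
Before e := x + h + 6: s ≥ 8
Then branch requires 2*h ≥ 12; else branch requires (v ≠ -3 → h ≤ -3) ∧ ((v ≤ 4 ∨ 3*h < -5) → s ≥ 8) ∧ ((¬(v ≤ 4 ∨ 3*h < -5)) → s ≥ 8).
Before the if: (v ≠ -9 → 2*h ≥ 12) ∧ ((¬(v ≠ -9)) → ((v ≠ -3 → h ≤ -3) ∧ ((v ≤ 4 ∨ 3*h < -5) → s ≥ 8) ∧ ((¬(v ≤ 4 ∨ 3*h < -5)) → s ≥ 8)))
Answer: WP = (v ≠ -9 → 2*h ≥ 12) ∧ ((¬(v ≠ -9)) → ((v ≠ -3 → h ≤ -3) ∧ ((v ≤ 4 ∨ 3*h < -5) → s ≥ 8) ∧ ((¬(v ≤ 4 ∨ 3*h < -5)) → s ≥ 8)))


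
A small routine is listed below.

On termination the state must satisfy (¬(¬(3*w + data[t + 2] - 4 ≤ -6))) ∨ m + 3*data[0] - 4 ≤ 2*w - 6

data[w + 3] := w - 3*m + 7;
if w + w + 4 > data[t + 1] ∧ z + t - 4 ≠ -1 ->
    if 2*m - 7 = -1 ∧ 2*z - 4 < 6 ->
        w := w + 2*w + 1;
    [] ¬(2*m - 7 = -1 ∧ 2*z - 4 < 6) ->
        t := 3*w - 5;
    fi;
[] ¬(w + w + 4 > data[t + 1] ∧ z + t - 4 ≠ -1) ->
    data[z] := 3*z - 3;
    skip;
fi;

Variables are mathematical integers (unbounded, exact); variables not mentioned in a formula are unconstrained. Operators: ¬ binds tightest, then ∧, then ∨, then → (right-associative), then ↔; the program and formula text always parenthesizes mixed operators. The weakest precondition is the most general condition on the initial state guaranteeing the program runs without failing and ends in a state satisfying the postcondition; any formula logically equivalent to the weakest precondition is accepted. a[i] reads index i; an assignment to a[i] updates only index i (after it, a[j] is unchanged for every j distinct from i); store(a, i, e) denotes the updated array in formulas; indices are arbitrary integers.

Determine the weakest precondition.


Working backward. After the program, the postcondition (¬(¬(3*w + data[t + 2] - 4 ≤ -6))) ∨ m + 3*data[0] - 4 ≤ 2*w - 6 must hold; in canonical form it is data[t + 2] + 3*w ≤ -2 ∨ 3*data[0] + m ≤ 2*w - 2.
Then branch requires ((2*m = 6 ∧ 2*z < 10) → (data[t + 2] + 9*w ≤ -5 ∨ 3*data[0] + m ≤ 6*w)) ∧ ((¬(2*m = 6 ∧ 2*z < 10)) → (data[3*w - 3] + 3*w ≤ -2 ∨ 3*data[0] + m ≤ 2*w - 2)); else branch requires store(data, z, 3*z - 3)[t + 2] + 3*w ≤ -2 ∨ 3*store(data, z, 3*z - 3)[0] + m ≤ 2*w - 2.
Before the if: ((2*w > data[t + 1] - 4 ∧ t + z ≠ 3) → (((2*m = 6 ∧ 2*z < 10) → (data[t + 2] + 9*w ≤ -5 ∨ 3*data[0] + m ≤ 6*w)) ∧ ((¬(2*m = 6 ∧ 2*z < 10)) → (data[3*w - 3] + 3*w ≤ -2 ∨ 3*data[0] + m ≤ 2*w - 2)))) ∧ ((¬(2*w > data[t + 1] - 4 ∧ t + z ≠ 3)) → (store(data, z, 3*z - 3)[t + 2] + 3*w ≤ -2 ∨ 3*store(data, z, 3*z - 3)[0] + m ≤ 2*w - 2))
Before data[w + 3] := w - 3*m + 7: ((2*w > store(data, w + 3, -3*m + w + 7)[t + 1] - 4 ∧ t + z ≠ 3) → (((2*m = 6 ∧ 2*z < 10) → (store(data, w + 3, -3*m + w + 7)[t + 2] + 9*w ≤ -5 ∨ 3*store(data, w + 3, -3*m + w + 7)[0] + m ≤ 6*w)) ∧ ((¬(2*m = 6 ∧ 2*z < 10)) → (store(data, w + 3, -3*m + w + 7)[3*w - 3] + 3*w ≤ -2 ∨ 3*store(data, w + 3, -3*m + w + 7)[0] + m ≤ 2*w - 2)))) ∧ ((¬(2*w > store(data, w + 3, -3*m + w + 7)[t + 1] - 4 ∧ t + z ≠ 3)) → (store(store(data, w + 3, -3*m + w + 7), z, 3*z - 3)[t + 2] + 3*w ≤ -2 ∨ 3*store(store(data, w + 3, -3*m + w + 7), z, 3*z - 3)[0] + m ≤ 2*w - 2))
Answer: WP = ((2*w > store(data, w + 3, -3*m + w + 7)[t + 1] - 4 ∧ t + z ≠ 3) → (((2*m = 6 ∧ 2*z < 10) → (store(data, w + 3, -3*m + w + 7)[t + 2] + 9*w ≤ -5 ∨ 3*store(data, w + 3, -3*m + w + 7)[0] + m ≤ 6*w)) ∧ ((¬(2*m = 6 ∧ 2*z < 10)) → (store(data, w + 3, -3*m + w + 7)[3*w - 3] + 3*w ≤ -2 ∨ 3*store(data, w + 3, -3*m + w + 7)[0] + m ≤ 2*w - 2)))) ∧ ((¬(2*w > store(data, w + 3, -3*m + w + 7)[t + 1] - 4 ∧ t + z ≠ 3)) → (store(store(data, w + 3, -3*m + w + 7), z, 3*z - 3)[t + 2] + 3*w ≤ -2 ∨ 3*store(store(data, w + 3, -3*m + w + 7), z, 3*z - 3)[0] + m ≤ 2*w - 2))


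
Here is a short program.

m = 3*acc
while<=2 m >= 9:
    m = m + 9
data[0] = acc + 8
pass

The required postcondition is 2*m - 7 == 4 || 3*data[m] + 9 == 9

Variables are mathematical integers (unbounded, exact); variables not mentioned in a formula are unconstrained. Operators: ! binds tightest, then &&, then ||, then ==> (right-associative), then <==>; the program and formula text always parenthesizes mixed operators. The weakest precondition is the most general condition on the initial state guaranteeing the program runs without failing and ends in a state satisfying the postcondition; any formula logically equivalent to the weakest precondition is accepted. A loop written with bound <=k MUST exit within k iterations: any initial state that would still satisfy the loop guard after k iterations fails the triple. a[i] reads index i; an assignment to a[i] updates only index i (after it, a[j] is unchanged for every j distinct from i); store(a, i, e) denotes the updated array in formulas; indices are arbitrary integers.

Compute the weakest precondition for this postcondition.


Working backward. After the program, the postcondition 2*m - 7 == 4 || 3*data[m] + 9 == 9 must hold; in canonical form it is 2*m == 11 || 3*data[m] == 0.
Before skip: 2*m == 11 || 3*data[m] == 0
Before data[0] := acc + 8: 2*m == 11 || 3*store(data, 0, acc + 8)[m] == 0
Before the loop (bound <=2), unroll the exhaustion recursion (WP_0 = exit-now case; WP_j = one more guarded iteration, up to j = 2):
  WP_0: (!(m >= 9)) && (2*m == 11 || 3*store(data, 0, acc + 8)[m] == 0)
  WP_1: (m >= 9 ==> ((!(m >= 0)) && (2*m == -7 || 3*store(data, 0, acc + 8)[m + 9] == 0))) && ((!(m >= 9)) ==> (2*m == 11 || 3*store(data, 0, acc + 8)[m] == 0))
  WP_2: (m >= 9 ==> ((m >= 0 ==> ((!(m >= -9)) && (2*m == -25 || 3*store(data, 0, acc + 8)[m + 18] == 0))) && ((!(m >= 0)) ==> (2*m == -7 || 3*store(data, 0, acc + 8)[m + 9] == 0)))) && ((!(m >= 9)) ==> (2*m == 11 || 3*store(data, 0, acc + 8)[m] == 0))
So before the loop: (m >= 9 ==> ((m >= 0 ==> ((!(m >= -9)) && (2*m == -25 || 3*store(data, 0, acc + 8)[m + 18] == 0))) && ((!(m >= 0)) ==> (2*m == -7 || 3*store(data, 0, acc + 8)[m + 9] == 0)))) && ((!(m >= 9)) ==> (2*m == 11 || 3*store(data, 0, acc + 8)[m] == 0))
Before m := 3*acc: (3*acc >= 9 ==> ((3*acc >= 0 ==> ((!(3*acc >= -9)) && (6*acc == -25 || 3*store(data, 0, acc + 8)[3*acc + 18] == 0))) && ((!(3*acc >= 0)) ==> (6*acc == -7 || 3*store(data, 0, acc + 8)[3*acc + 9] == 0)))) && ((!(3*acc >= 9)) ==> (6*acc == 11 || 3*store(data, 0, acc + 8)[3*acc] == 0))
Answer: WP = (3*acc >= 9 ==> ((3*acc >= 0 ==> ((!(3*acc >= -9)) && (6*acc == -25 || 3*store(data, 0, acc + 8)[3*acc + 18] == 0))) && ((!(3*acc >= 0)) ==> (6*acc == -7 || 3*store(data, 0, acc + 8)[3*acc + 9] == 0)))) && ((!(3*acc >= 9)) ==> (6*acc == 11 || 3*store(data, 0, acc + 8)[3*acc] == 0))


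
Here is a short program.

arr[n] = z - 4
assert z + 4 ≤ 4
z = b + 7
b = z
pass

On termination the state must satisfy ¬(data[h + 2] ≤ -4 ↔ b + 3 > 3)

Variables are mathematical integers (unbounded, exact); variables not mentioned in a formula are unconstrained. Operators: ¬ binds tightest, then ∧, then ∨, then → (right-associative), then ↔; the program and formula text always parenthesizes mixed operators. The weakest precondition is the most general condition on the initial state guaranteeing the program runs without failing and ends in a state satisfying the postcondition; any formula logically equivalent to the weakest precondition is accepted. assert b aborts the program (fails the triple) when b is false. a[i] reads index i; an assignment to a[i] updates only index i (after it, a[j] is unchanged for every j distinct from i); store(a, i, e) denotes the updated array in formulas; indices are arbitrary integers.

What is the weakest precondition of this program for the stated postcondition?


Working backward. After the program, the postcondition ¬(data[h + 2] ≤ -4 ↔ b + 3 > 3) must hold; in canonical form it is ¬(data[h + 2] ≤ -4 ↔ b > 0).
Before skip: ¬(data[h + 2] ≤ -4 ↔ b > 0)
Before b := z: ¬(data[h + 2] ≤ -4 ↔ z > 0)
Before z := b + 7: ¬(data[h + 2] ≤ -4 ↔ b > -7)
Before assert z + 4 ≤ 4: z ≤ 0 ∧ (¬(data[h + 2] ≤ -4 ↔ b > -7))
Before arr[n] := z - 4: z ≤ 0 ∧ (¬(data[h + 2] ≤ -4 ↔ b > -7))
Answer: WP = z ≤ 0 ∧ (¬(data[h + 2] ≤ -4 ↔ b > -7))


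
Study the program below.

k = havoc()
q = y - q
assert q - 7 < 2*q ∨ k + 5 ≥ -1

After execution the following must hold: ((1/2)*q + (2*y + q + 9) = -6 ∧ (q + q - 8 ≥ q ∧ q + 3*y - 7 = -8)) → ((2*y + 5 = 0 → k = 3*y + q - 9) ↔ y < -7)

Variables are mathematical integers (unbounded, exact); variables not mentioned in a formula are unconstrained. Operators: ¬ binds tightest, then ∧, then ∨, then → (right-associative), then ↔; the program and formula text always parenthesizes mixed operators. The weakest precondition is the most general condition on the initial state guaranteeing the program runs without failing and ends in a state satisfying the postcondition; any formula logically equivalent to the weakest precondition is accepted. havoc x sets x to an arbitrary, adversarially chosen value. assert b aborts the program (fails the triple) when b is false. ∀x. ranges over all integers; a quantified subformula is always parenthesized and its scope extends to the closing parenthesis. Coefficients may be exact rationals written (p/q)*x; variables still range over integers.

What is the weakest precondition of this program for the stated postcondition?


Working backward. After the program, the postcondition ((1/2)*q + (2*y + q + 9) = -6 ∧ (q + q - 8 ≥ q ∧ q + 3*y - 7 = -8)) → ((2*y + 5 = 0 → k = 3*y + q - 9) ↔ y < -7) must hold; in canonical form it is ((3/2)*q + 2*y = -15 ∧ q ≥ 8 ∧ q + 3*y = -1) → ((2*y = -5 → k = q + 3*y - 9) ↔ y < -7).
Before assert q - 7 < 2*q ∨ k + 5 ≥ -1: (q > -7 ∨ k ≥ -6) ∧ (((3/2)*q + 2*y = -15 ∧ q ≥ 8 ∧ q + 3*y = -1) → ((2*y = -5 → k = q + 3*y - 9) ↔ y < -7))
Before q := y - q: (y > q - 7 ∨ k ≥ -6) ∧ (((7/2)*y = (3/2)*q - 15 ∧ y ≥ q + 8 ∧ 4*y = q - 1) → ((2*y = -5 → k + q = 4*y - 9) ↔ y < -7))
Before havoc k: ∀k_1. ((y > q - 7 ∨ k_1 ≥ -6) ∧ (((7/2)*y = (3/2)*q - 15 ∧ y ≥ q + 8 ∧ 4*y = q - 1) → ((2*y = -5 → k_1 + q = 4*y - 9) ↔ y < -7)))
Answer: WP = ∀k_1. ((y > q - 7 ∨ k_1 ≥ -6) ∧ (((7/2)*y = (3/2)*q - 15 ∧ y ≥ q + 8 ∧ 4*y = q - 1) → ((2*y = -5 → k_1 + q = 4*y - 9) ↔ y < -7)))


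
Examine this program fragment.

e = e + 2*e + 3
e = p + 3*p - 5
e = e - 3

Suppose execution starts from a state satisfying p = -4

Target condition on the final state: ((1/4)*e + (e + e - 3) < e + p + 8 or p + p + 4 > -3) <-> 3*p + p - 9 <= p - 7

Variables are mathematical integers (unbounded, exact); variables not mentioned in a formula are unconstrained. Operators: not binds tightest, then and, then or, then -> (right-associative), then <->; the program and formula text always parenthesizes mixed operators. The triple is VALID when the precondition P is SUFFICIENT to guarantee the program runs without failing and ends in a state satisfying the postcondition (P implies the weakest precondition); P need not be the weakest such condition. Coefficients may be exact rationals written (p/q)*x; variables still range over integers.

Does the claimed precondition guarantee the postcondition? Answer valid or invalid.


Working backward. After the program, the postcondition ((1/4)*e + (e + e - 3) < e + p + 8 or p + p + 4 > -3) <-> 3*p + p - 9 <= p - 7 must hold; in canonical form it is ((5/4)*e < p + 11 or 2*p > -7) <-> 3*p <= 2.
Before e := e - 3: ((5/4)*e < p + 59/4 or 2*p > -7) <-> 3*p <= 2
Before e := p + 3*p - 5: (4*p < 21 or 2*p > -7) <-> 3*p <= 2
Before e := e + 2*e + 3: (4*p < 21 or 2*p > -7) <-> 3*p <= 2
The weakest precondition is (4*p < 21 or 2*p > -7) <-> 3*p <= 2.
Check whether p = -4 implies it.
Every state satisfying the precondition satisfies the weakest precondition: the implication holds.
Answer: valid


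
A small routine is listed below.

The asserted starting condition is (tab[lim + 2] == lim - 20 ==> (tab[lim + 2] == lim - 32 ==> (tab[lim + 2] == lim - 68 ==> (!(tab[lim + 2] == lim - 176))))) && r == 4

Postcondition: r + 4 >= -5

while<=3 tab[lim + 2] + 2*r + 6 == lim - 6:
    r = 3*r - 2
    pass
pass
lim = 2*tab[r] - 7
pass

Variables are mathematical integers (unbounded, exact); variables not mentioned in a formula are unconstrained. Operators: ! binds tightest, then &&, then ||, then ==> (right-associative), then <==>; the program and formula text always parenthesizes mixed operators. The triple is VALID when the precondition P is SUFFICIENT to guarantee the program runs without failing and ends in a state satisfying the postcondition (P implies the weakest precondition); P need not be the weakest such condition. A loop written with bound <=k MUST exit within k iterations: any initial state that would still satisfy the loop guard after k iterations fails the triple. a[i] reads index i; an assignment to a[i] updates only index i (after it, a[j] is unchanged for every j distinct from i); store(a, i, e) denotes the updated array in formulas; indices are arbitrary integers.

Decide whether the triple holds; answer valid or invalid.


Working backward. After the program, the postcondition r + 4 >= -5 must hold; in canonical form it is r >= -9.
Before skip: r >= -9
Before lim := 2*tab[r] - 7: r >= -9
Before skip: r >= -9
Before the loop (bound <=3), unroll the exhaustion recursion (WP_0 = exit-now case; WP_j = one more guarded iteration, up to j = 3):
  WP_0: (!(tab[lim + 2] + 2*r == lim - 12)) && r >= -9
  WP_1: (tab[lim + 2] + 2*r == lim - 12 ==> ((!(tab[lim + 2] + 6*r == lim - 8)) && 3*r >= -7)) && ((!(tab[lim + 2] + 2*r == lim - 12)) ==> r >= -9)
  WP_2: (tab[lim + 2] + 2*r == lim - 12 ==> ((tab[lim + 2] + 6*r == lim - 8 ==> ((!(tab[lim + 2] + 18*r == lim + 4)) && 9*r >= -1)) && ((!(tab[lim + 2] + 6*r == lim - 8)) ==> 3*r >= -7))) && ((!(tab[lim + 2] + 2*r == lim - 12)) ==> r >= -9)
  WP_3: (tab[lim + 2] + 2*r == lim - 12 ==> ((tab[lim + 2] + 6*r == lim - 8 ==> ((tab[lim + 2] + 18*r == lim + 4 ==> ((!(tab[lim + 2] + 54*r == lim + 40)) && 27*r >= 17)) && ((!(tab[lim + 2] + 18*r == lim + 4)) ==> 9*r >= -1))) && ((!(tab[lim + 2] + 6*r == lim - 8)) ==> 3*r >= -7))) && ((!(tab[lim + 2] + 2*r == lim - 12)) ==> r >= -9)
So before the loop: (tab[lim + 2] + 2*r == lim - 12 ==> ((tab[lim + 2] + 6*r == lim - 8 ==> ((tab[lim + 2] + 18*r == lim + 4 ==> ((!(tab[lim + 2] + 54*r == lim + 40)) && 27*r >= 17)) && ((!(tab[lim + 2] + 18*r == lim + 4)) ==> 9*r >= -1))) && ((!(tab[lim + 2] + 6*r == lim - 8)) ==> 3*r >= -7))) && ((!(tab[lim + 2] + 2*r == lim - 12)) ==> r >= -9)
The weakest precondition is (tab[lim + 2] + 2*r == lim - 12 ==> ((tab[lim + 2] + 6*r == lim - 8 ==> ((tab[lim + 2] + 18*r == lim + 4 ==> ((!(tab[lim + 2] + 54*r == lim + 40)) && 27*r >= 17)) && ((!(tab[lim + 2] + 18*r == lim + 4)) ==> 9*r >= -1))) && ((!(tab[lim + 2] + 6*r == lim - 8)) ==> 3*r >= -7))) && ((!(tab[lim + 2] + 2*r == lim - 12)) ==> r >= -9).
Check whether (tab[lim + 2] == lim - 20 ==> (tab[lim + 2] == lim - 32 ==> (tab[lim + 2] == lim - 68 ==> (!(tab[lim + 2] == lim - 176))))) && r == 4 implies it.
Every state satisfying the precondition satisfies the weakest precondition: the implication holds.
Answer: valid


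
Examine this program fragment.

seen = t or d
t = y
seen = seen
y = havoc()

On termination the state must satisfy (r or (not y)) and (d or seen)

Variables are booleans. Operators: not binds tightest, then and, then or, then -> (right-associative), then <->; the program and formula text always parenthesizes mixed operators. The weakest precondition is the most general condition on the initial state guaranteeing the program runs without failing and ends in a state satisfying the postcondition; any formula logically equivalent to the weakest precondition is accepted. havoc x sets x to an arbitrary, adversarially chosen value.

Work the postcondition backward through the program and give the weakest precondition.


Working backward. After the program, (r or (not y)) and (d or seen) must hold.
Before havoc y: r and (d or seen)
Before seen := seen: r and (d or seen)
Before t := y: r and (d or seen)
Before seen := t or d: r and (d or t)
Answer: WP = r and (d or t)


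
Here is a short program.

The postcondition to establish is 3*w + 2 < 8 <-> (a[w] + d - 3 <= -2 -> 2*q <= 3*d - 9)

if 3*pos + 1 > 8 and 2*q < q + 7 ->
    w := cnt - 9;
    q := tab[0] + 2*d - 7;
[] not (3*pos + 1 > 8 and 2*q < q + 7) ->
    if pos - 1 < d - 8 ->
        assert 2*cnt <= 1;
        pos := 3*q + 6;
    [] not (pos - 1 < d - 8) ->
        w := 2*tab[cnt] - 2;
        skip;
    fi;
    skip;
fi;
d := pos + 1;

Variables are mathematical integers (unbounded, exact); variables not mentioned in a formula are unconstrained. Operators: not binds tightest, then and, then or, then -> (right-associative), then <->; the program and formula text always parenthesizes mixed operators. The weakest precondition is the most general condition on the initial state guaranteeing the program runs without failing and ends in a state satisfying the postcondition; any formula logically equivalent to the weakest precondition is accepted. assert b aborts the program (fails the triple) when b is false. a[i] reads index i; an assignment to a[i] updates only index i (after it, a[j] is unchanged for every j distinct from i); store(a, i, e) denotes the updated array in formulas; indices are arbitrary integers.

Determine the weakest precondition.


Working backward. After the program, the postcondition 3*w + 2 < 8 <-> (a[w] + d - 3 <= -2 -> 2*q <= 3*d - 9) must hold; in canonical form it is 3*w < 6 <-> (a[w] + d <= 1 -> 2*q <= 3*d - 9).
Before d := pos + 1: 3*w < 6 <-> (a[w] + pos <= 0 -> 2*q <= 3*pos - 6)
Then branch requires 3*cnt < 33 <-> (a[cnt - 9] + pos <= 0 -> 2*tab[0] + 4*d <= 3*pos + 8); else branch requires (pos < d - 7 -> (2*cnt <= 1 and (3*w < 6 <-> (a[w] + 3*q <= -6 -> 7*q >= -12)))) and ((not (pos < d - 7)) -> (6*tab[cnt] < 12 <-> (a[2*tab[cnt] - 2] + pos <= 0 -> 2*q <= 3*pos - 6))).
Before the if: ((3*pos > 7 and q < 7) -> (3*cnt < 33 <-> (a[cnt - 9] + pos <= 0 -> 2*tab[0] + 4*d <= 3*pos + 8))) and ((not (3*pos > 7 and q < 7)) -> ((pos < d - 7 -> (2*cnt <= 1 and (3*w < 6 <-> (a[w] + 3*q <= -6 -> 7*q >= -12)))) and ((not (pos < d - 7)) -> (6*tab[cnt] < 12 <-> (a[2*tab[cnt] - 2] + pos <= 0 -> 2*q <= 3*pos - 6)))))
Answer: WP = ((3*pos > 7 and q < 7) -> (3*cnt < 33 <-> (a[cnt - 9] + pos <= 0 -> 2*tab[0] + 4*d <= 3*pos + 8))) and ((not (3*pos > 7 and q < 7)) -> ((pos < d - 7 -> (2*cnt <= 1 and (3*w < 6 <-> (a[w] + 3*q <= -6 -> 7*q >= -12)))) and ((not (pos < d - 7)) -> (6*tab[cnt] < 12 <-> (a[2*tab[cnt] - 2] + pos <= 0 -> 2*q <= 3*pos - 6)))))


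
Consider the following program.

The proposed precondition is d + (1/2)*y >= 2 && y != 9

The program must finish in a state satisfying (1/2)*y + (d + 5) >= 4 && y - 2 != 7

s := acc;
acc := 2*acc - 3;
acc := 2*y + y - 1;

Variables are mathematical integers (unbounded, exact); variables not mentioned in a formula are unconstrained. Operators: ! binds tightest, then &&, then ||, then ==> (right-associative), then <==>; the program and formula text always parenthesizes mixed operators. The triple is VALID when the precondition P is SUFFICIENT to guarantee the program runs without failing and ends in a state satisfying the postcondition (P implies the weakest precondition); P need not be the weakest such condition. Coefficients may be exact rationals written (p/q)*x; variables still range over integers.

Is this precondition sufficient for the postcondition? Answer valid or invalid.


Working backward. After the program, the postcondition (1/2)*y + (d + 5) >= 4 && y - 2 != 7 must hold; in canonical form it is d + (1/2)*y >= -1 && y != 9.
Before acc := 2*y + y - 1: d + (1/2)*y >= -1 && y != 9
Before acc := 2*acc - 3: d + (1/2)*y >= -1 && y != 9
Before s := acc: d + (1/2)*y >= -1 && y != 9
The weakest precondition is d + (1/2)*y >= -1 && y != 9.
Check whether d + (1/2)*y >= 2 && y != 9 implies it.
Every state satisfying the precondition satisfies the weakest precondition: the implication holds.
Answer: valid


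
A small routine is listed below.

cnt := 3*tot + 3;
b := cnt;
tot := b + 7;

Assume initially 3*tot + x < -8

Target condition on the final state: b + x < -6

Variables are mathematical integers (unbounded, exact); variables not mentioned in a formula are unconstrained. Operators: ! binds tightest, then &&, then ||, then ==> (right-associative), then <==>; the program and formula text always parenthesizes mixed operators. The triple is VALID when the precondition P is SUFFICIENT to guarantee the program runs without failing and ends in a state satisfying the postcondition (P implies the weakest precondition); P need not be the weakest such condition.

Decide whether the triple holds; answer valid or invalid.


Working backward. After the program, b + x < -6 must hold.
Before tot := b + 7: b + x < -6
Before b := cnt: cnt + x < -6
Before cnt := 3*tot + 3: 3*tot + x < -9
The weakest precondition is 3*tot + x < -9.
Check whether 3*tot + x < -8 implies it.
Countermodel: at the initial state tot = 0, x = -9, the precondition holds but the weakest precondition fails.
Answer: invalid


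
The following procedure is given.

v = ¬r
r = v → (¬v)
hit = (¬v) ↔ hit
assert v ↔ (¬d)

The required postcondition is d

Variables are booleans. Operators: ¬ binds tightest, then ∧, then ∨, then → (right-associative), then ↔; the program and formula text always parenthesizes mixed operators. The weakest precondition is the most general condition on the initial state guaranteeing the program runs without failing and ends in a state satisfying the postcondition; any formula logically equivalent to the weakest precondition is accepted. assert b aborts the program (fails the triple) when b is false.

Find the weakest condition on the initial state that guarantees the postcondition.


Working backward. After the program, d must hold.
Before assert v ↔ (¬d): (v ↔ (¬d)) ∧ d
Before hit := (¬v) ↔ hit: (v ↔ (¬d)) ∧ d
Before r := v → (¬v): (v ↔ (¬d)) ∧ d
Before v := ¬r: ((¬r) ↔ (¬d)) ∧ d
Answer: WP = ((¬r) ↔ (¬d)) ∧ d


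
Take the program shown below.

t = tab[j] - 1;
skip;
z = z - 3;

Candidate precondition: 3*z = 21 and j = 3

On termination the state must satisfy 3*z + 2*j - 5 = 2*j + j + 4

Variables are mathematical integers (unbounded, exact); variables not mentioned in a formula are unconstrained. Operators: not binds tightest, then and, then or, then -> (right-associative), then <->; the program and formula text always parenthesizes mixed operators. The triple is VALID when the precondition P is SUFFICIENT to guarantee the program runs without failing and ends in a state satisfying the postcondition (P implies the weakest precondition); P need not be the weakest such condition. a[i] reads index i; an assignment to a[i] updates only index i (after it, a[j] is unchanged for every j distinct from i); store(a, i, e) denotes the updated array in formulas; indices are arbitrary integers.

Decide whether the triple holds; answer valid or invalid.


Working backward. After the program, the postcondition 3*z + 2*j - 5 = 2*j + j + 4 must hold; in canonical form it is 3*z = j + 9.
Before z := z - 3: 3*z = j + 18
Before skip: 3*z = j + 18
Before t := tab[j] - 1: 3*z = j + 18
The weakest precondition is 3*z = j + 18.
Check whether 3*z = 21 and j = 3 implies it.
Every state satisfying the precondition satisfies the weakest precondition: the implication holds.
Answer: valid


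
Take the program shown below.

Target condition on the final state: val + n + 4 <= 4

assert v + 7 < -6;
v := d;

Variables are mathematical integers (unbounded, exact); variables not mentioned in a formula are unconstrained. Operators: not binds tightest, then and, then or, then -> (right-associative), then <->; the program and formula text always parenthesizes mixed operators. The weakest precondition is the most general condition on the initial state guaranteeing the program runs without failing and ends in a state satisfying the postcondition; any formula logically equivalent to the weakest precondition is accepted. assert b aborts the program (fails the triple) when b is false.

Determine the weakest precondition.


Working backward. After the program, the postcondition val + n + 4 <= 4 must hold; in canonical form it is n + val <= 0.
Before v := d: n + val <= 0
Before assert v + 7 < -6: v < -13 and n + val <= 0
Answer: WP = v < -13 and n + val <= 0
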